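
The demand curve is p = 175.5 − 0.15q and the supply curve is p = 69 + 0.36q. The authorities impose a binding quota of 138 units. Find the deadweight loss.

1279.07

Competitive equilibrium: 175.5 − 0.15q = 69 + 0.36q → q* = 208.8235, p* = 144.1765.
At q = 138: demand price = 175.5 − 0.15·138 = 154.8; supply price = 69 + 0.36·138 = 118.68.
Δq = 208.8235 − 138 = 70.8235; wedge = 154.8 − 118.68 = 36.12.
Welfare loss = ½ × 70.8235 × 36.12 = 1279.07.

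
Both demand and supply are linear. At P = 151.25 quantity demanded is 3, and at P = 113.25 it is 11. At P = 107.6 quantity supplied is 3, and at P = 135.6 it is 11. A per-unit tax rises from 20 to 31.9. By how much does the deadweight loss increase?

Demand slope = (113.25 − 151.25)/(11 − 3) = −4.75, so P = 165.5 − 4.75Q.
Supply slope = (135.6 − 107.6)/(11 − 3) = 3.5, so P = 97.1 + 3.5Q.
Competitive equilibrium: 165.5 − 4.75Q = 97.1 + 3.5Q → Q* = 8.2909, P* = 126.1182.
For a per-unit tax t: ΔQ = t/8.25, so DWL = ½·t·(t/8.25) = t²/16.5.
At t = 20: DWL = 24.242. At t = 31.9: DWL = 61.673.
Increase = 61.673 − 24.242 = 37.43.

37.43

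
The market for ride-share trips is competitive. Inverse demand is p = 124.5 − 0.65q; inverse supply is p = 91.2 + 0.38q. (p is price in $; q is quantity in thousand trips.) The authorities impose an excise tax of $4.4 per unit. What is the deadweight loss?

$9.40 thousand

Competitive equilibrium: 124.5 − 0.65q = 91.2 + 0.38q → q* = 32.3301, p* = 103.4854.
With the tax, the buyer price exceeds the seller price by 4.4: (124.5 − 0.65q) − (91.2 + 0.38q) = 4.4 → q' = 28.0583.
Δq = 32.3301 − 28.0583 = 4.2718; the wedge equals the tax, 4.4.
Welfare loss = ½ × 4.2718 × 4.4 = $9.40 thousand.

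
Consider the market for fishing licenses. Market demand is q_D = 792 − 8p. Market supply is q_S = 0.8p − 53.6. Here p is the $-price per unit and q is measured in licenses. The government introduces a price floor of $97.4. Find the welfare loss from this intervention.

In inverse form: demand p = 99 − 0.125q, supply p = 67 + 1.25q.
Competitive equilibrium: 99 − 0.125q = 67 + 1.25q → q* = 23.2727, p* = 96.0909.
At the floor p = 97.4, quantity demanded = (99 − 97.4)/0.125 = 12.8.
Sellers' marginal cost at q' = 12.8: 67 + 1.25·12.8 = 83.
Δq = 23.2727 − 12.8 = 10.4727; wedge = 97.4 − 83 = 14.4.
Deadweight loss = ½ × 10.4727 × 14.4 = $75.40.

$75.40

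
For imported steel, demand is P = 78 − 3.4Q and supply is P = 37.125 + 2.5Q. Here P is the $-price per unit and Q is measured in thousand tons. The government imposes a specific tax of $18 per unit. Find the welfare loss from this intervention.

$27.46 thousand

Competitive equilibrium: 78 − 3.4Q = 37.125 + 2.5Q → Q* = 6.928, P* = 54.4449.
With the tax, the buyer price exceeds the seller price by 18: (78 − 3.4Q) − (37.125 + 2.5Q) = 18 → Q' = 3.8771.
ΔQ = 6.928 − 3.8771 = 3.0509; the wedge equals the tax, 18.
DWL = ½ × 3.0509 × 18 = $27.46 thousand.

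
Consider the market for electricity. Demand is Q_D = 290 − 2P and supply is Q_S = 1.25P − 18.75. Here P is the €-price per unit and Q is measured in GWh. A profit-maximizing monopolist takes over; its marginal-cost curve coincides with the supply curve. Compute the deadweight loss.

€501.54

In inverse form: demand P = 145 − 0.5Q, supply P = 15 + 0.8Q.
Competitive equilibrium: 145 − 0.5Q = 15 + 0.8Q → Q* = 100, P* = 95.
Marginal revenue: MR = 145 − Q. Set MR = MC: 145 − Q = 15 + 0.8Q → Q_m = 72.2222.
Price P_m = 145 − 0.5·72.2222 = 108.8889; MC(Q_m) = 15 + 0.8·72.2222 = 72.7778.
Competitive Q* = 100, so ΔQ = 27.7778; wedge = 108.8889 − 72.7778 = 36.1111.
DWL = ½ × 27.7778 × 36.1111 = €501.54.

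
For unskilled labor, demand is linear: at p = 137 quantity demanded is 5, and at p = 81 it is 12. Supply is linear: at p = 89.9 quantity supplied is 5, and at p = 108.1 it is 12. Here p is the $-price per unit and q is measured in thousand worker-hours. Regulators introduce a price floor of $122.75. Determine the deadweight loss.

$37.56 thousand

Demand slope = (81 − 137)/(12 − 5) = −8, so p = 177 − 8q.
Supply slope = (108.1 − 89.9)/(12 − 5) = 2.6, so p = 76.9 + 2.6q.
Competitive equilibrium: 177 − 8q = 76.9 + 2.6q → q* = 9.4434, p* = 101.4528.
At the floor p = 122.75, quantity demanded = (177 − 122.75)/8 = 6.7813.
Sellers' marginal cost at q' = 6.7813: 76.9 + 2.6·6.7813 = 94.5314.
Δq = 9.4434 − 6.7813 = 2.6621; wedge = 122.75 − 94.5314 = 28.2186.
Deadweight loss = ½ × 2.6621 × 28.2186 = $37.56 thousand.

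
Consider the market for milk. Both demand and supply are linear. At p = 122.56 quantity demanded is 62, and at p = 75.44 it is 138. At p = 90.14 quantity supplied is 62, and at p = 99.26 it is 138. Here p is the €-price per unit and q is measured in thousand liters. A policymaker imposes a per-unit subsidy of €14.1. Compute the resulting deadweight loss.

€134.33 thousand

Demand slope = (75.44 − 122.56)/(138 − 62) = −0.62, so p = 161 − 0.62q.
Supply slope = (99.26 − 90.14)/(138 − 62) = 0.12, so p = 82.7 + 0.12q.
Competitive equilibrium: 161 − 0.62q = 82.7 + 0.12q → q* = 105.8108, p* = 95.3973.
The subsidy lowers effective supply by 14.1: p = 68.6 + 0.12q.
New quantity: 161 − 0.62q = 68.6 + 0.12q → q' = 124.8649.
Overproduction Δq = 124.8649 − 105.8108 = 19.0541; wedge = subsidy = 14.1.
Welfare loss = ½ × 19.0541 × 14.1 = €134.33 thousand.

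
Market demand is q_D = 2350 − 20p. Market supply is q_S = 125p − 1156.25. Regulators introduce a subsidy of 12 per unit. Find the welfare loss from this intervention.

In inverse form: demand p = 117.5 − 0.05q, supply p = 9.25 + 0.008q.
Competitive equilibrium: 117.5 − 0.05q = 9.25 + 0.008q → q* = 1866.3793, p* = 24.181.
The subsidy lowers effective supply by 12: p = 0.008q − 2.75.
New quantity: 117.5 − 0.05q = 0.008q − 2.75 → q' = 2073.2759.
Overproduction Δq = 2073.2759 − 1866.3793 = 206.8966; wedge = subsidy = 12.
The triangle = ½ × 206.8966 × 12 = 1241.38.

1241.38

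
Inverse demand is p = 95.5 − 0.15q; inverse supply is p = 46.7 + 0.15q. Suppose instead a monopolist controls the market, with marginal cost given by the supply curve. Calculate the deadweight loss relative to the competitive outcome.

Competitive equilibrium: 95.5 − 0.15q = 46.7 + 0.15q → q* = 162.6667, p* = 71.1.
Marginal revenue: MR = 95.5 − 0.3q. Set MR = MC: 95.5 − 0.3q = 46.7 + 0.15q → q_m = 108.4444.
Price p_m = 95.5 − 0.15·108.4444 = 79.2333; MC(q_m) = 46.7 + 0.15·108.4444 = 62.9667.
Competitive q* = 162.6667, so Δq = 54.2223; wedge = 79.2333 − 62.9667 = 16.2666.
Deadweight loss = ½ × 54.2223 × 16.2666 = 441.01.

441.01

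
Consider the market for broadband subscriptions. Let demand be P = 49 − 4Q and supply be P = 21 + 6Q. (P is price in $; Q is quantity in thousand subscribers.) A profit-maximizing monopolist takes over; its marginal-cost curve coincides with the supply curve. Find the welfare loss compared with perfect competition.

Competitive equilibrium: 49 − 4Q = 21 + 6Q → Q* = 2.8, P* = 37.8.
Marginal revenue: MR = 49 − 8Q. Set MR = MC: 49 − 8Q = 21 + 6Q → Q_m = 2.
Price P_m = 49 − 4·2 = 41; MC(Q_m) = 21 + 6·2 = 33.
Competitive Q* = 2.8, so ΔQ = 0.8; wedge = 41 − 33 = 8.
DWL = ½ × 0.8 × 8 = $3.20 thousand.

$3.20 thousand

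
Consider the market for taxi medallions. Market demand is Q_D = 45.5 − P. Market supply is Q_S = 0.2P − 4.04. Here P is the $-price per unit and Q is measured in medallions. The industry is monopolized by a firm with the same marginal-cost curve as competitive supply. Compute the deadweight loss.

$1.09

In inverse form: demand P = 45.5 − Q, supply P = 20.2 + 5Q.
Competitive equilibrium: 45.5 − Q = 20.2 + 5Q → Q* = 4.2167, P* = 41.2833.
Marginal revenue: MR = 45.5 − 2Q. Set MR = MC: 45.5 − 2Q = 20.2 + 5Q → Q_m = 3.6143.
Price P_m = 45.5 − 1·3.6143 = 41.8857; MC(Q_m) = 20.2 + 5·3.6143 = 38.2715.
Competitive Q* = 4.2167, so ΔQ = 0.6024; wedge = 41.8857 − 38.2715 = 3.6142.
Deadweight loss = ½ × 0.6024 × 3.6142 = $1.09.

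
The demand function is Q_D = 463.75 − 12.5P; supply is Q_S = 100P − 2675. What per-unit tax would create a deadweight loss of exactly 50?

In inverse form: demand P = 37.1 − 0.08Q, supply P = 26.75 + 0.01Q.
Competitive equilibrium: 37.1 − 0.08Q = 26.75 + 0.01Q → Q* = 115, P* = 27.9.
A tax t gives ΔQ = t/0.09 and wedge t, so DWL = t²/0.18.
t²/0.18 = 50 → t² = 9 → t = 3.

3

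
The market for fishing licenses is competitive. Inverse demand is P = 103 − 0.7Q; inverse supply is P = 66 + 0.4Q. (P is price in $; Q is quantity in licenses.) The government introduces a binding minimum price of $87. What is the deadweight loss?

$63.91

Competitive equilibrium: 103 − 0.7Q = 66 + 0.4Q → Q* = 33.6364, P* = 79.4545.
At the floor P = 87, quantity demanded = (103 − 87)/0.7 = 22.8571.
Sellers' marginal cost at Q' = 22.8571: 66 + 0.4·22.8571 = 75.1428.
ΔQ = 33.6364 − 22.8571 = 10.7793; wedge = 87 − 75.1428 = 11.8572.
DWL = ½ × 10.7793 × 11.8572 = $63.91.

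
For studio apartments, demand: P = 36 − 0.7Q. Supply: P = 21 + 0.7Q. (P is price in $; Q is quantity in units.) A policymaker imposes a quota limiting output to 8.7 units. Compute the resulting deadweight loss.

$2.84

Competitive equilibrium: 36 − 0.7Q = 21 + 0.7Q → Q* = 10.7143, P* = 28.5.
At Q = 8.7: demand price = 36 − 0.7·8.7 = 29.91; supply price = 21 + 0.7·8.7 = 27.09.
ΔQ = 10.7143 − 8.7 = 2.0143; wedge = 29.91 − 27.09 = 2.82.
The triangle = ½ × 2.0143 × 2.82 = $2.84.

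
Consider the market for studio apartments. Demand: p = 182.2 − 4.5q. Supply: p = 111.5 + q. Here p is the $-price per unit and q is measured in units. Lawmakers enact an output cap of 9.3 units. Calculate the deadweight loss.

$34.75

Competitive equilibrium: 182.2 − 4.5q = 111.5 + q → q* = 12.8545, p* = 124.3545.
At q = 9.3: demand price = 182.2 − 4.5·9.3 = 140.35; supply price = 111.5 + 1·9.3 = 120.8.
Δq = 12.8545 − 9.3 = 3.5545; wedge = 140.35 − 120.8 = 19.55.
Deadweight loss = ½ × 3.5545 × 19.55 = $34.75.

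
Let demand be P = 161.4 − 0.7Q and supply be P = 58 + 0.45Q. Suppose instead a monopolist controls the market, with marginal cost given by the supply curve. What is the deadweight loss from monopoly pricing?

665.53

Competitive equilibrium: 161.4 − 0.7Q = 58 + 0.45Q → Q* = 89.913, P* = 98.4609.
Marginal revenue: MR = 161.4 − 1.4Q. Set MR = MC: 161.4 − 1.4Q = 58 + 0.45Q → Q_m = 55.8919.
Price P_m = 161.4 − 0.7·55.8919 = 122.2757; MC(Q_m) = 58 + 0.45·55.8919 = 83.1514.
Competitive Q* = 89.913, so ΔQ = 34.0211; wedge = 122.2757 − 83.1514 = 39.1243.
The triangle = ½ × 34.0211 × 39.1243 = 665.53.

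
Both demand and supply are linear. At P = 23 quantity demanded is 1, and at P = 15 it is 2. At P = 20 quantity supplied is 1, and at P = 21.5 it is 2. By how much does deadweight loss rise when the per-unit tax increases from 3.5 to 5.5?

Demand slope = (15 − 23)/(2 − 1) = −8, so P = 31 − 8Q.
Supply slope = (21.5 − 20)/(2 − 1) = 1.5, so P = 18.5 + 1.5Q.
Competitive equilibrium: 31 − 8Q = 18.5 + 1.5Q → Q* = 1.3158, P* = 20.4737.
For a per-unit tax t: ΔQ = t/9.5, so DWL = ½·t·(t/9.5) = t²/19.
At t = 3.5: DWL = 0.645. At t = 5.5: DWL = 1.592.
Increase = 1.592 − 0.645 = 0.95.

0.95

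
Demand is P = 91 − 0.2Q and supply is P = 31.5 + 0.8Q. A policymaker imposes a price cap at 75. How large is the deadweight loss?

13.13

Competitive equilibrium: 91 − 0.2Q = 31.5 + 0.8Q → Q* = 59.5, P* = 79.1.
At the ceiling P = 75, quantity supplied = (75 − 31.5)/0.8 = 54.375.
Willingness to pay at Q' = 54.375: 91 − 0.2·54.375 = 80.125.
ΔQ = 59.5 − 54.375 = 5.125; wedge = 80.125 − 75 = 5.125.
DWL = ½ × 5.125 × 5.125 = 13.13.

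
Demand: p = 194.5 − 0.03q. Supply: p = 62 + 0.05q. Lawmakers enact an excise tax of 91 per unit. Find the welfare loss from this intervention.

Competitive equilibrium: 194.5 − 0.03q = 62 + 0.05q → q* = 1656.25, p* = 144.8125.
With the tax, the buyer price exceeds the seller price by 91: (194.5 − 0.03q) − (62 + 0.05q) = 91 → q' = 518.75.
Δq = 1656.25 − 518.75 = 1137.5; the wedge equals the tax, 91.
The triangle = ½ × 1137.5 × 91 = 51756.25.

51756.25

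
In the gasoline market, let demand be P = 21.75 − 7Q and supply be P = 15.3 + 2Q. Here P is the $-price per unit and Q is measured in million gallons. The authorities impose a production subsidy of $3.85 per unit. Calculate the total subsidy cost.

$4.41 million

Competitive equilibrium: 21.75 − 7Q = 15.3 + 2Q → Q* = 0.7167, P* = 16.7333.
The subsidy lowers effective supply by 3.85: P = 11.45 + 2Q.
New quantity: 21.75 − 7Q = 11.45 + 2Q → Q' = 1.1444.
Total subsidy cost = 3.85 × 1.1444 = $4.41 million.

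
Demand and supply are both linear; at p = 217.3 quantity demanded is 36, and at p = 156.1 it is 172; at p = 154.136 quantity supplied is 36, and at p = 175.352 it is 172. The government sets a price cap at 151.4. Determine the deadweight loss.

4492.83

Demand slope = (156.1 − 217.3)/(172 − 36) = −0.45, so p = 233.5 − 0.45q.
Supply slope = (175.352 − 154.136)/(172 − 36) = 0.156, so p = 148.52 + 0.156q.
Competitive equilibrium: 233.5 − 0.45q = 148.52 + 0.156q → q* = 140.231, p* = 170.396.
At the ceiling p = 151.4, quantity supplied = (151.4 − 148.52)/0.156 = 18.4615.
Willingness to pay at q' = 18.4615: 233.5 − 0.45·18.4615 = 225.1923.
Δq = 140.231 − 18.4615 = 121.7695; wedge = 225.1923 − 151.4 = 73.7923.
Deadweight loss = ½ × 121.7695 × 73.7923 = 4492.83.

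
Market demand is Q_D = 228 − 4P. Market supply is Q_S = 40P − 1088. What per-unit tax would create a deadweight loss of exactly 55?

5.5

In inverse form: demand P = 57 − 0.25Q, supply P = 27.2 + 0.025Q.
Competitive equilibrium: 57 − 0.25Q = 27.2 + 0.025Q → Q* = 108.3636, P* = 29.9091.
A tax t gives ΔQ = t/0.275 and wedge t, so DWL = t²/0.55.
t²/0.55 = 55 → t² = 30.25 → t = 5.5.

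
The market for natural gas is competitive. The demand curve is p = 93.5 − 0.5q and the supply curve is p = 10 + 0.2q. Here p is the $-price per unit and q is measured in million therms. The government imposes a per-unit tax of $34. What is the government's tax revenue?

Competitive equilibrium: 93.5 − 0.5q = 10 + 0.2q → q* = 119.2857, p* = 33.8571.
With the tax, the buyer price exceeds the seller price by 34: (93.5 − 0.5q) − (10 + 0.2q) = 34 → q' = 70.7143.
Tax revenue = 34 × 70.7143 = $2404.29 million.

$2404.29 million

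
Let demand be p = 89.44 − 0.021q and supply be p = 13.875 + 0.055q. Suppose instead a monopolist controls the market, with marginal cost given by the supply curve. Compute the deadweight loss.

Competitive equilibrium: 89.44 − 0.021q = 13.875 + 0.055q → q* = 994.27632, p* = 68.5602.
Marginal revenue: MR = 89.44 − 0.042q. Set MR = MC: 89.44 − 0.042q = 13.875 + 0.055q → q_m = 779.02062.
Price p_m = 89.44 − 0.021·779.02062 = 73.08057; MC(q_m) = 13.875 + 0.055·779.02062 = 56.72113.
Competitive q* = 994.27632, so Δq = 215.2557; wedge = 73.08057 − 56.72113 = 16.35944.
Deadweight loss = ½ × 215.2557 × 16.35944 = 1760.73.

1760.73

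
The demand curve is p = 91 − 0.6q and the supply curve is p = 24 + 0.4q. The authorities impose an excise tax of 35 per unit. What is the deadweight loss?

Competitive equilibrium: 91 − 0.6q = 24 + 0.4q → q* = 67, p* = 50.8.
With the tax, the buyer price exceeds the seller price by 35: (91 − 0.6q) − (24 + 0.4q) = 35 → q' = 32.
Δq = 67 − 32 = 35; the wedge equals the tax, 35.
Welfare loss = ½ × 35 × 35 = 612.50.

612.50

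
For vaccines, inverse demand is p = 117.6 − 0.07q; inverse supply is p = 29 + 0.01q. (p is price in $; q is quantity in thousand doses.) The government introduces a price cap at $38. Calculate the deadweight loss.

Competitive equilibrium: 117.6 − 0.07q = 29 + 0.01q → q* = 1107.5, p* = 40.075.
At the ceiling p = 38, quantity supplied = (38 − 29)/0.01 = 900.
Willingness to pay at q' = 900: 117.6 − 0.07·900 = 54.6.
Δq = 1107.5 − 900 = 207.5; wedge = 54.6 − 38 = 16.6.
DWL = ½ × 207.5 × 16.6 = $1722.25 thousand.

$1722.25 thousand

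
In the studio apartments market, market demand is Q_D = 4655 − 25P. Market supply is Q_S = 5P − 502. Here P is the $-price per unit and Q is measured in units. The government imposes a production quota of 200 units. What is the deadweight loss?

In inverse form: demand P = 186.2 − 0.04Q, supply P = 100.4 + 0.2Q.
Competitive equilibrium: 186.2 − 0.04Q = 100.4 + 0.2Q → Q* = 357.5, P* = 171.9.
At Q = 200: demand price = 186.2 − 0.04·200 = 178.2; supply price = 100.4 + 0.2·200 = 140.4.
ΔQ = 357.5 − 200 = 157.5; wedge = 178.2 − 140.4 = 37.8.
The triangle = ½ × 157.5 × 37.8 = $2976.75.

$2976.75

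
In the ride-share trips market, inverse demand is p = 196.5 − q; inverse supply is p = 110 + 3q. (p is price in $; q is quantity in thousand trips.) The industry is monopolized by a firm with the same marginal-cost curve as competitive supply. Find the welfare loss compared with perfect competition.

$37.41 thousand

Competitive equilibrium: 196.5 − q = 110 + 3q → q* = 21.625, p* = 174.875.
Marginal revenue: MR = 196.5 − 2q. Set MR = MC: 196.5 − 2q = 110 + 3q → q_m = 17.3.
Price p_m = 196.5 − 1·17.3 = 179.2; MC(q_m) = 110 + 3·17.3 = 161.9.
Competitive q* = 21.625, so Δq = 4.325; wedge = 179.2 − 161.9 = 17.3.
DWL = ½ × 4.325 × 17.3 = $37.41 thousand.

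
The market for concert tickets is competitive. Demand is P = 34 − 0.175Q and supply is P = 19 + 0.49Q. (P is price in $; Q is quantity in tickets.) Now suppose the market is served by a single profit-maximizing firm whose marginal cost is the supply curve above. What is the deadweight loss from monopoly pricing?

$7.34

Competitive equilibrium: 34 − 0.175Q = 19 + 0.49Q → Q* = 22.5564, P* = 30.0526.
Marginal revenue: MR = 34 − 0.35Q. Set MR = MC: 34 − 0.35Q = 19 + 0.49Q → Q_m = 17.8571.
Price P_m = 34 − 0.175·17.8571 = 30.875; MC(Q_m) = 19 + 0.49·17.8571 = 27.75.
Competitive Q* = 22.5564, so ΔQ = 4.6993; wedge = 30.875 − 27.75 = 3.125.
The triangle = ½ × 4.6993 × 3.125 = $7.34.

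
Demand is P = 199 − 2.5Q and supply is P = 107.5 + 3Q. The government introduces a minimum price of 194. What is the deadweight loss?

589.11

Competitive equilibrium: 199 − 2.5Q = 107.5 + 3Q → Q* = 16.63636, P* = 157.40909.
At the floor P = 194, quantity demanded = (199 − 194)/2.5 = 2.
Sellers' marginal cost at Q' = 2: 107.5 + 3·2 = 113.5.
ΔQ = 16.63636 − 2 = 14.63636; wedge = 194 − 113.5 = 80.5.
Welfare loss = ½ × 14.63636 × 80.5 = 589.11.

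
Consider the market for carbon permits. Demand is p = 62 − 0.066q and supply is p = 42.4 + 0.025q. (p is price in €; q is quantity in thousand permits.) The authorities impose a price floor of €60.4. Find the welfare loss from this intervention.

Competitive equilibrium: 62 − 0.066q = 42.4 + 0.025q → q* = 215.38462, p* = 47.78462.
At the floor p = 60.4, quantity demanded = (62 − 60.4)/0.066 = 24.24242.
Sellers' marginal cost at q' = 24.24242: 42.4 + 0.025·24.24242 = 43.00606.
Δq = 215.38462 − 24.24242 = 191.1422; wedge = 60.4 − 43.00606 = 17.39394.
DWL = ½ × 191.1422 × 17.39394 = €1662.36 thousand.

€1662.36 thousand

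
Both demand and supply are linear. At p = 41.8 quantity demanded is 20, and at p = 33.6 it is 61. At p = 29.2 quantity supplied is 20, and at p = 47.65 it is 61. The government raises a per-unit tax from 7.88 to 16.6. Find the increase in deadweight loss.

Demand slope = (33.6 − 41.8)/(61 − 20) = −0.2, so p = 45.8 − 0.2q.
Supply slope = (47.65 − 29.2)/(61 − 20) = 0.45, so p = 20.2 + 0.45q.
Competitive equilibrium: 45.8 − 0.2q = 20.2 + 0.45q → q* = 39.3846, p* = 37.9231.
For a per-unit tax t: Δq = t/0.65, so DWL = ½·t·(t/0.65) = t²/1.3.
At t = 7.88: DWL = 47.765. At t = 16.6: DWL = 211.969.
Increase = 211.969 − 47.765 = 164.20.

164.20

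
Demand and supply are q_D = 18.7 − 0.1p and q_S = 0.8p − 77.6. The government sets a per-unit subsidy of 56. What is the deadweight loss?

In inverse form: demand p = 187 − 10q, supply p = 97 + 1.25q.
Competitive equilibrium: 187 − 10q = 97 + 1.25q → q* = 8, p* = 107.
The subsidy lowers effective supply by 56: p = 41 + 1.25q.
New quantity: 187 − 10q = 41 + 1.25q → q' = 12.9778.
Overproduction Δq = 12.9778 − 8 = 4.9778; wedge = subsidy = 56.
Deadweight loss = ½ × 4.9778 × 56 = 139.38.

139.38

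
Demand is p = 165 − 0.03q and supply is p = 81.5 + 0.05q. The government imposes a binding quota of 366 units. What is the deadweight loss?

18373.80

Competitive equilibrium: 165 − 0.03q = 81.5 + 0.05q → q* = 1043.75, p* = 133.6875.
At q = 366: demand price = 165 − 0.03·366 = 154.02; supply price = 81.5 + 0.05·366 = 99.8.
Δq = 1043.75 − 366 = 677.75; wedge = 154.02 − 99.8 = 54.22.
DWL = ½ × 677.75 × 54.22 = 18373.80.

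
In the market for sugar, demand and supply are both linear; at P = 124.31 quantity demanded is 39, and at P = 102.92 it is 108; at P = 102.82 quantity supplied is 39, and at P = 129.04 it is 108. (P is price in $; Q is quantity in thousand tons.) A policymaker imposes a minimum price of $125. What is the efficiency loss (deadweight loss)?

Demand slope = (102.92 − 124.31)/(108 − 39) = −0.31, so P = 136.4 − 0.31Q.
Supply slope = (129.04 − 102.82)/(108 − 39) = 0.38, so P = 88 + 0.38Q.
Competitive equilibrium: 136.4 − 0.31Q = 88 + 0.38Q → Q* = 70.1449, P* = 114.6551.
At the floor P = 125, quantity demanded = (136.4 − 125)/0.31 = 36.7742.
Sellers' marginal cost at Q' = 36.7742: 88 + 0.38·36.7742 = 101.9742.
ΔQ = 70.1449 − 36.7742 = 33.3707; wedge = 125 − 101.9742 = 23.0258.
Deadweight loss = ½ × 33.3707 × 23.0258 = $384.19 thousand.

$384.19 thousand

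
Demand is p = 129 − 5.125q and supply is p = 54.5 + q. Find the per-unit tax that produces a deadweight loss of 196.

49

Competitive equilibrium: 129 − 5.125q = 54.5 + q → q* = 12.1633, p* = 66.6633.
A tax t gives Δq = t/6.125 and wedge t, so DWL = t²/12.25.
t²/12.25 = 196 → t² = 2401 → t = 49.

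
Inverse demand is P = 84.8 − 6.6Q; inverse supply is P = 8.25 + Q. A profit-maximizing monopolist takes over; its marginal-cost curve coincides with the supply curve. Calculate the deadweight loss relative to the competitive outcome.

83.28

Competitive equilibrium: 84.8 − 6.6Q = 8.25 + Q → Q* = 10.07237, P* = 18.32237.
Marginal revenue: MR = 84.8 − 13.2Q. Set MR = MC: 84.8 − 13.2Q = 8.25 + Q → Q_m = 5.39085.
Price P_m = 84.8 − 6.6·5.39085 = 49.22039; MC(Q_m) = 8.25 + 1·5.39085 = 13.64085.
Competitive Q* = 10.07237, so ΔQ = 4.68152; wedge = 49.22039 − 13.64085 = 35.57954.
Welfare loss = ½ × 4.68152 × 35.57954 = 83.28.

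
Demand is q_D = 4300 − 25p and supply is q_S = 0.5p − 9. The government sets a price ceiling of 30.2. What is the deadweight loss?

4911.30

In inverse form: demand p = 172 − 0.04q, supply p = 18 + 2q.
Competitive equilibrium: 172 − 0.04q = 18 + 2q → q* = 75.4902, p* = 168.9804.
At the ceiling p = 30.2, quantity supplied = (30.2 − 18)/2 = 6.1.
Willingness to pay at q' = 6.1: 172 − 0.04·6.1 = 171.756.
Δq = 75.4902 − 6.1 = 69.3902; wedge = 171.756 − 30.2 = 141.556.
DWL = ½ × 69.3902 × 141.556 = 4911.30.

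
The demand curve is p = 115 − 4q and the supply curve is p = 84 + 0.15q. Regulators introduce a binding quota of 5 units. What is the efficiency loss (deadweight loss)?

Competitive equilibrium: 115 − 4q = 84 + 0.15q → q* = 7.4699, p* = 85.1205.
At q = 5: demand price = 115 − 4·5 = 95; supply price = 84 + 0.15·5 = 84.75.
Δq = 7.4699 − 5 = 2.4699; wedge = 95 − 84.75 = 10.25.
Welfare loss = ½ × 2.4699 × 10.25 = 12.66.

12.66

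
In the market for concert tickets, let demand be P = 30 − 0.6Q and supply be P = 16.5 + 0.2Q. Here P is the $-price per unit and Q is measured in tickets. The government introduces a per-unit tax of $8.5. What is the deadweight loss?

$45.16

Competitive equilibrium: 30 − 0.6Q = 16.5 + 0.2Q → Q* = 16.875, P* = 19.875.
With the tax, the buyer price exceeds the seller price by 8.5: (30 − 0.6Q) − (16.5 + 0.2Q) = 8.5 → Q' = 6.25.
ΔQ = 16.875 − 6.25 = 10.625; the wedge equals the tax, 8.5.
Welfare loss = ½ × 10.625 × 8.5 = $45.16.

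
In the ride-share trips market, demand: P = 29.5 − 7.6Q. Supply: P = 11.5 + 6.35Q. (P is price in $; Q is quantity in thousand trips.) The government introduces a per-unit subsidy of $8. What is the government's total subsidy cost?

Competitive equilibrium: 29.5 − 7.6Q = 11.5 + 6.35Q → Q* = 1.2903, P* = 19.6935.
The subsidy lowers effective supply by 8: P = 3.5 + 6.35Q.
New quantity: 29.5 − 7.6Q = 3.5 + 6.35Q → Q' = 1.8638.
Total subsidy cost = 8 × 1.8638 = $14.91 thousand.

$14.91 thousand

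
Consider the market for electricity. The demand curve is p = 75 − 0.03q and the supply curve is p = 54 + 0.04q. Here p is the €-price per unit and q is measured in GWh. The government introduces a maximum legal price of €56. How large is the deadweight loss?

Competitive equilibrium: 75 − 0.03q = 54 + 0.04q → q* = 300, p* = 66.
At the ceiling p = 56, quantity supplied = (56 − 54)/0.04 = 50.
Willingness to pay at q' = 50: 75 − 0.03·50 = 73.5.
Δq = 300 − 50 = 250; wedge = 73.5 − 56 = 17.5.
Deadweight loss = ½ × 250 × 17.5 = €2187.50.

€2187.50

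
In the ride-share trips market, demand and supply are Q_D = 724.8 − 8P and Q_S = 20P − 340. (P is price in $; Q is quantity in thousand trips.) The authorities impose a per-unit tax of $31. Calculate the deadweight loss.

$2745.71 thousand

In inverse form: demand P = 90.6 − 0.125Q, supply P = 17 + 0.05Q.
Competitive equilibrium: 90.6 − 0.125Q = 17 + 0.05Q → Q* = 420.5714, P* = 38.0286.
With the tax, the buyer price exceeds the seller price by 31: (90.6 − 0.125Q) − (17 + 0.05Q) = 31 → Q' = 243.4286.
ΔQ = 420.5714 − 243.4286 = 177.1428; the wedge equals the tax, 31.
Deadweight loss = ½ × 177.1428 × 31 = $2745.71 thousand.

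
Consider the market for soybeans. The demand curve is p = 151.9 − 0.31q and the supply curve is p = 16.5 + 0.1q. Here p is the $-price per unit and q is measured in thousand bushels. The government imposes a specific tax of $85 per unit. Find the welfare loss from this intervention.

$8810.98 thousand

Competitive equilibrium: 151.9 − 0.31q = 16.5 + 0.1q → q* = 330.2439, p* = 49.5244.
With the tax, the buyer price exceeds the seller price by 85: (151.9 − 0.31q) − (16.5 + 0.1q) = 85 → q' = 122.9268.
Δq = 330.2439 − 122.9268 = 207.3171; the wedge equals the tax, 85.
Welfare loss = ½ × 207.3171 × 85 = $8810.98 thousand.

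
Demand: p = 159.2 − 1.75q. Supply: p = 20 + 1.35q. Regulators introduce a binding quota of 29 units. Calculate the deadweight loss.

392.01

Competitive equilibrium: 159.2 − 1.75q = 20 + 1.35q → q* = 44.9032, p* = 80.6194.
At q = 29: demand price = 159.2 − 1.75·29 = 108.45; supply price = 20 + 1.35·29 = 59.15.
Δq = 44.9032 − 29 = 15.9032; wedge = 108.45 − 59.15 = 49.3.
DWL = ½ × 15.9032 × 49.3 = 392.01.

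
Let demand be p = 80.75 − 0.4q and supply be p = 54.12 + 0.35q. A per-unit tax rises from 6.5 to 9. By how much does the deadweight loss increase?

25.83

Competitive equilibrium: 80.75 − 0.4q = 54.12 + 0.35q → q* = 35.5067, p* = 66.5473.
For a per-unit tax t: Δq = t/0.75, so DWL = ½·t·(t/0.75) = t²/1.5.
At t = 6.5: DWL = 28.167. At t = 9: DWL = 54.
Increase = 54 − 28.167 = 25.83.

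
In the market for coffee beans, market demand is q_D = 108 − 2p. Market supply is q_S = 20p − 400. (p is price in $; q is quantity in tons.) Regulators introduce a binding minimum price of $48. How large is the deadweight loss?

In inverse form: demand p = 54 − 0.5q, supply p = 20 + 0.05q.
Competitive equilibrium: 54 − 0.5q = 20 + 0.05q → q* = 61.8182, p* = 23.0909.
At the floor p = 48, quantity demanded = (54 − 48)/0.5 = 12.
Sellers' marginal cost at q' = 12: 20 + 0.05·12 = 20.6.
Δq = 61.8182 − 12 = 49.8182; wedge = 48 − 20.6 = 27.4.
Welfare loss = ½ × 49.8182 × 27.4 = $682.51.

$682.51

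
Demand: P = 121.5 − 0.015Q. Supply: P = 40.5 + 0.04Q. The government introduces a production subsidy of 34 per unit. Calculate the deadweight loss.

10509.09

Competitive equilibrium: 121.5 − 0.015Q = 40.5 + 0.04Q → Q* = 1472.7273, P* = 99.4091.
The subsidy lowers effective supply by 34: P = 6.5 + 0.04Q.
New quantity: 121.5 − 0.015Q = 6.5 + 0.04Q → Q' = 2090.9091.
Overproduction ΔQ = 2090.9091 − 1472.7273 = 618.1818; wedge = subsidy = 34.
Deadweight loss = ½ × 618.1818 × 34 = 10509.09.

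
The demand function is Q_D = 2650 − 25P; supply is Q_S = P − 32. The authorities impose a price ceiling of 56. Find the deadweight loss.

In inverse form: demand P = 106 − 0.04Q, supply P = 32 + Q.
Competitive equilibrium: 106 − 0.04Q = 32 + Q → Q* = 71.1538, P* = 103.1538.
At the ceiling P = 56, quantity supplied = (56 − 32)/1 = 24.
Willingness to pay at Q' = 24: 106 − 0.04·24 = 105.04.
ΔQ = 71.1538 − 24 = 47.1538; wedge = 105.04 − 56 = 49.04.
Welfare loss = ½ × 47.1538 × 49.04 = 1156.21.

1156.21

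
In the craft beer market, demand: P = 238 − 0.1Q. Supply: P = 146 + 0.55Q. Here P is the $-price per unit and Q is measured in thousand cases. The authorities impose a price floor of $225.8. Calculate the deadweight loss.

$124.07 thousand

Competitive equilibrium: 238 − 0.1Q = 146 + 0.55Q → Q* = 141.5385, P* = 223.8462.
At the floor P = 225.8, quantity demanded = (238 − 225.8)/0.1 = 122.
Sellers' marginal cost at Q' = 122: 146 + 0.55·122 = 213.1.
ΔQ = 141.5385 − 122 = 19.5385; wedge = 225.8 − 213.1 = 12.7.
Welfare loss = ½ × 19.5385 × 12.7 = $124.07 thousand.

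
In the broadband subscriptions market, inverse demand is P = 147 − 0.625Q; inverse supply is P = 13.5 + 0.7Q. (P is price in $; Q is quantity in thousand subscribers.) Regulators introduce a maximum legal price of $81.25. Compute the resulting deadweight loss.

$10.44 thousand

Competitive equilibrium: 147 − 0.625Q = 13.5 + 0.7Q → Q* = 100.7547, P* = 84.0283.
At the ceiling P = 81.25, quantity supplied = (81.25 − 13.5)/0.7 = 96.7857.
Willingness to pay at Q' = 96.7857: 147 − 0.625·96.7857 = 86.5089.
ΔQ = 100.7547 − 96.7857 = 3.969; wedge = 86.5089 − 81.25 = 5.2589.
Deadweight loss = ½ × 3.969 × 5.2589 = $10.44 thousand.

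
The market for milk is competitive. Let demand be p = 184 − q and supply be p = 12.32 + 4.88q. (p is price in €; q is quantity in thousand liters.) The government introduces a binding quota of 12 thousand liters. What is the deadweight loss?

€869.49 thousand

Competitive equilibrium: 184 − q = 12.32 + 4.88q → q* = 29.19728, p* = 154.80272.
At q = 12: demand price = 184 − 1·12 = 172; supply price = 12.32 + 4.88·12 = 70.88.
Δq = 29.19728 − 12 = 17.19728; wedge = 172 − 70.88 = 101.12.
Deadweight loss = ½ × 17.19728 × 101.12 = €869.49 thousand.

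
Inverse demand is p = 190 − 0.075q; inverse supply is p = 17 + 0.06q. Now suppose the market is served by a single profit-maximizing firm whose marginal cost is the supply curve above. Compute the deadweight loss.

Competitive equilibrium: 190 − 0.075q = 17 + 0.06q → q* = 1281.4815, p* = 93.8889.
Marginal revenue: MR = 190 − 0.15q. Set MR = MC: 190 − 0.15q = 17 + 0.06q → q_m = 823.8095.
Price p_m = 190 − 0.075·823.8095 = 128.2143; MC(q_m) = 17 + 0.06·823.8095 = 66.4286.
Competitive q* = 1281.4815, so Δq = 457.672; wedge = 128.2143 − 66.4286 = 61.7857.
Deadweight loss = ½ × 457.672 × 61.7857 = 14138.79.

14138.79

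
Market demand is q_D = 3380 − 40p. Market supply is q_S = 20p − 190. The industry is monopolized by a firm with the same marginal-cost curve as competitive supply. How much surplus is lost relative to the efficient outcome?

2343.75

In inverse form: demand p = 84.5 − 0.025q, supply p = 9.5 + 0.05q.
Competitive equilibrium: 84.5 − 0.025q = 9.5 + 0.05q → q* = 1000, p* = 59.5.
Marginal revenue: MR = 84.5 − 0.05q. Set MR = MC: 84.5 − 0.05q = 9.5 + 0.05q → q_m = 750.
Price p_m = 84.5 − 0.025·750 = 65.75; MC(q_m) = 9.5 + 0.05·750 = 47.
Competitive q* = 1000, so Δq = 250; wedge = 65.75 − 47 = 18.75.
Deadweight loss = ½ × 250 × 18.75 = 2343.75.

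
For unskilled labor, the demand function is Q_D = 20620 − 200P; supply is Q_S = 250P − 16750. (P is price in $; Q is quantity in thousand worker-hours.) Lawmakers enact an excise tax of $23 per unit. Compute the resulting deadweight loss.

In inverse form: demand P = 103.1 − 0.005Q, supply P = 67 + 0.004Q.
Competitive equilibrium: 103.1 − 0.005Q = 67 + 0.004Q → Q* = 4011.1111, P* = 83.0444.
With the tax, the buyer price exceeds the seller price by 23: (103.1 − 0.005Q) − (67 + 0.004Q) = 23 → Q' = 1455.5556.
ΔQ = 4011.1111 − 1455.5556 = 2555.5555; the wedge equals the tax, 23.
DWL = ½ × 2555.5555 × 23 = $29388.89 thousand.

$29388.89 thousand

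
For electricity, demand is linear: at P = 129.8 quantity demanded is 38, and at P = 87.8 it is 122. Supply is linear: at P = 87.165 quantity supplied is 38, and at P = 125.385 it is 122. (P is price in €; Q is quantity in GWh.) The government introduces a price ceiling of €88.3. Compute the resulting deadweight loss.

Demand slope = (87.8 − 129.8)/(122 − 38) = −0.5, so P = 148.8 − 0.5Q.
Supply slope = (125.385 − 87.165)/(122 − 38) = 0.455, so P = 69.875 + 0.455Q.
Competitive equilibrium: 148.8 − 0.5Q = 69.875 + 0.455Q → Q* = 82.644, P* = 107.478.
At the ceiling P = 88.3, quantity supplied = (88.3 − 69.875)/0.455 = 40.4945.
Willingness to pay at Q' = 40.4945: 148.8 − 0.5·40.4945 = 128.5528.
ΔQ = 82.644 − 40.4945 = 42.1495; wedge = 128.5528 − 88.3 = 40.2528.
DWL = ½ × 42.1495 × 40.2528 = €848.32.

€848.32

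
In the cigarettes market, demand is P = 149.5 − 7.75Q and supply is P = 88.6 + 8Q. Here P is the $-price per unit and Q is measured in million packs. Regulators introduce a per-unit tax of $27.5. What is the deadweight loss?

$24.01 million

Competitive equilibrium: 149.5 − 7.75Q = 88.6 + 8Q → Q* = 3.8667, P* = 119.5333.
With the tax, the buyer price exceeds the seller price by 27.5: (149.5 − 7.75Q) − (88.6 + 8Q) = 27.5 → Q' = 2.1206.
ΔQ = 3.8667 − 2.1206 = 1.7461; the wedge equals the tax, 27.5.
Welfare loss = ½ × 1.7461 × 27.5 = $24.01 million.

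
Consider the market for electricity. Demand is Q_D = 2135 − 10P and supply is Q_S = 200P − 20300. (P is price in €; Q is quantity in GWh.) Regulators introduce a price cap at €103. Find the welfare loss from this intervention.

€30858.33

In inverse form: demand P = 213.5 − 0.1Q, supply P = 101.5 + 0.005Q.
Competitive equilibrium: 213.5 − 0.1Q = 101.5 + 0.005Q → Q* = 1066.6667, P* = 106.8333.
At the ceiling P = 103, quantity supplied = (103 − 101.5)/0.005 = 300.
Willingness to pay at Q' = 300: 213.5 − 0.1·300 = 183.5.
ΔQ = 1066.6667 − 300 = 766.6667; wedge = 183.5 − 103 = 80.5.
The triangle = ½ × 766.6667 × 80.5 = €30858.33.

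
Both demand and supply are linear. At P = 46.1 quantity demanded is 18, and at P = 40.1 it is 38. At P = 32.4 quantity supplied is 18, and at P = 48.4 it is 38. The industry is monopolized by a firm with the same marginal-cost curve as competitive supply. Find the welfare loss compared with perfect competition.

23.42

Demand slope = (40.1 − 46.1)/(38 − 18) = −0.3, so P = 51.5 − 0.3Q.
Supply slope = (48.4 − 32.4)/(38 − 18) = 0.8, so P = 18 + 0.8Q.
Competitive equilibrium: 51.5 − 0.3Q = 18 + 0.8Q → Q* = 30.4545, P* = 42.3636.
Marginal revenue: MR = 51.5 − 0.6Q. Set MR = MC: 51.5 − 0.6Q = 18 + 0.8Q → Q_m = 23.9286.
Price P_m = 51.5 − 0.3·23.9286 = 44.3214; MC(Q_m) = 18 + 0.8·23.9286 = 37.1429.
Competitive Q* = 30.4545, so ΔQ = 6.5259; wedge = 44.3214 − 37.1429 = 7.1785.
Welfare loss = ½ × 6.5259 × 7.1785 = 23.42.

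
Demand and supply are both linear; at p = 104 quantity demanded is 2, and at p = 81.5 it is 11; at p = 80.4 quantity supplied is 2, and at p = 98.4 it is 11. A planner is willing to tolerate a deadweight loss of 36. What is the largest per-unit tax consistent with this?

Demand slope = (81.5 − 104)/(11 − 2) = −2.5, so p = 109 − 2.5q.
Supply slope = (98.4 − 80.4)/(11 − 2) = 2, so p = 76.4 + 2q.
Competitive equilibrium: 109 − 2.5q = 76.4 + 2q → q* = 7.2444, p* = 90.8889.
A tax t gives Δq = t/4.5 and wedge t, so DWL = t²/9.
t²/9 = 36 → t² = 324 → t = 18.

18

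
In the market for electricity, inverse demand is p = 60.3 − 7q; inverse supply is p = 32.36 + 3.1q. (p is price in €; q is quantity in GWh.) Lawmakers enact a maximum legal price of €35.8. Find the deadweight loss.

€13.86

Competitive equilibrium: 60.3 − 7q = 32.36 + 3.1q → q* = 2.7663, p* = 40.9356.
At the ceiling p = 35.8, quantity supplied = (35.8 − 32.36)/3.1 = 1.1097.
Willingness to pay at q' = 1.1097: 60.3 − 7·1.1097 = 52.5321.
Δq = 2.7663 − 1.1097 = 1.6566; wedge = 52.5321 − 35.8 = 16.7321.
The triangle = ½ × 1.6566 × 16.7321 = €13.86.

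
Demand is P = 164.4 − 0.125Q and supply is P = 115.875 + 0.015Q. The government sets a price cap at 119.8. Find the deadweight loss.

505.04

Competitive equilibrium: 164.4 − 0.125Q = 115.875 + 0.015Q → Q* = 346.6071, P* = 121.0741.
At the ceiling P = 119.8, quantity supplied = (119.8 − 115.875)/0.015 = 261.6667.
Willingness to pay at Q' = 261.6667: 164.4 − 0.125·261.6667 = 131.6917.
ΔQ = 346.6071 − 261.6667 = 84.9404; wedge = 131.6917 − 119.8 = 11.8917.
Deadweight loss = ½ × 84.9404 × 11.8917 = 505.04.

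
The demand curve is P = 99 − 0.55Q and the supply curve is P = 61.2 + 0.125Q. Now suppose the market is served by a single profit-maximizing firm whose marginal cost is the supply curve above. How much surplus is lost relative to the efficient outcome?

Competitive equilibrium: 99 − 0.55Q = 61.2 + 0.125Q → Q* = 56, P* = 68.2.
Marginal revenue: MR = 99 − 1.1Q. Set MR = MC: 99 − 1.1Q = 61.2 + 0.125Q → Q_m = 30.8571.
Price P_m = 99 − 0.55·30.8571 = 82.0286; MC(Q_m) = 61.2 + 0.125·30.8571 = 65.0571.
Competitive Q* = 56, so ΔQ = 25.1429; wedge = 82.0286 − 65.0571 = 16.9715.
The triangle = ½ × 25.1429 × 16.9715 = 213.36.

213.36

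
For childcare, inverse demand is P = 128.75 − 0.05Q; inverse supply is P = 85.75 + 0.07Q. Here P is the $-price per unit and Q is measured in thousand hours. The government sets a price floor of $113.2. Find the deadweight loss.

$134.43 thousand

Competitive equilibrium: 128.75 − 0.05Q = 85.75 + 0.07Q → Q* = 358.3333, P* = 110.8333.
At the floor P = 113.2, quantity demanded = (128.75 − 113.2)/0.05 = 311.
Sellers' marginal cost at Q' = 311: 85.75 + 0.07·311 = 107.52.
ΔQ = 358.3333 − 311 = 47.3333; wedge = 113.2 − 107.52 = 5.68.
Welfare loss = ½ × 47.3333 × 5.68 = $134.43 thousand.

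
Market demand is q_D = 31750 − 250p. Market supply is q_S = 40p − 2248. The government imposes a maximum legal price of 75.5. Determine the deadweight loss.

40409

In inverse form: demand p = 127 − 0.004q, supply p = 56.2 + 0.025q.
Competitive equilibrium: 127 − 0.004q = 56.2 + 0.025q → q* = 2441.3793, p* = 117.2345.
At the ceiling p = 75.5, quantity supplied = (75.5 − 56.2)/0.025 = 772.
Willingness to pay at q' = 772: 127 − 0.004·772 = 123.912.
Δq = 2441.3793 − 772 = 1669.3793; wedge = 123.912 − 75.5 = 48.412.
Deadweight loss = ½ × 1669.3793 × 48.412 = 40409.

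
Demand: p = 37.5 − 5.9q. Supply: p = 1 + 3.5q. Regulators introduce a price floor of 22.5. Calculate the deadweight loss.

Competitive equilibrium: 37.5 − 5.9q = 1 + 3.5q → q* = 3.883, p* = 14.5904.
At the floor p = 22.5, quantity demanded = (37.5 − 22.5)/5.9 = 2.5424.
Sellers' marginal cost at q' = 2.5424: 1 + 3.5·2.5424 = 9.8984.
Δq = 3.883 − 2.5424 = 1.3406; wedge = 22.5 − 9.8984 = 12.6016.
Welfare loss = ½ × 1.3406 × 12.6016 = 8.45.

8.45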